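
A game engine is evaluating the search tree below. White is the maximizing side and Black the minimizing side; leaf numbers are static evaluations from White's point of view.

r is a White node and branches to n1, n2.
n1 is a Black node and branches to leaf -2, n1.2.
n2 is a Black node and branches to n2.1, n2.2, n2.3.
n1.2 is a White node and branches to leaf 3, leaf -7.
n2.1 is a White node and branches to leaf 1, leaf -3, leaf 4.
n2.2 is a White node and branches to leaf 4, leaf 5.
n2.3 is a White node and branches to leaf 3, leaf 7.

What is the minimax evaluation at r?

4

n1.2 (White): max(3, -7) = 3
n1 (Black): min(-2, 3) = -2
n2.1 (White): max(1, -3, 4) = 4
n2.2 (White): max(4, 5) = 5
n2.3 (White): max(3, 7) = 7
n2 (Black): min(4, 5, 7) = 4
r (White): max(-2, 4) = 4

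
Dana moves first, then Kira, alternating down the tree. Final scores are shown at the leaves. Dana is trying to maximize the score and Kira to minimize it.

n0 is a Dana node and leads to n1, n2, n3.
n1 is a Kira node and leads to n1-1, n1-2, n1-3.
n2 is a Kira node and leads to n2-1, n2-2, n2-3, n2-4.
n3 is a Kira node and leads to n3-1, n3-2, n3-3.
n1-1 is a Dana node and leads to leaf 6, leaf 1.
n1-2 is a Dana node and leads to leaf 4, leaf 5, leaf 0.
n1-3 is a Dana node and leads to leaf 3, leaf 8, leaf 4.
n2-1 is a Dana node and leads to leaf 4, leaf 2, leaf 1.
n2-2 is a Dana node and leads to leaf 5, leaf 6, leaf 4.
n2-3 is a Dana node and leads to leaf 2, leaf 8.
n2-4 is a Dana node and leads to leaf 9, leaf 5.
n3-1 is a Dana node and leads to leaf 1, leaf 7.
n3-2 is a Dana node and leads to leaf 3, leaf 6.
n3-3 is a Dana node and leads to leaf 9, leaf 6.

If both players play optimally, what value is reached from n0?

6

n1-1 (Dana): max(6, 1) = 6
n1-2 (Dana): max(4, 5, 0) = 5
n1-3 (Dana): max(3, 8, 4) = 8
n1 (Kira): min(6, 5, 8) = 5
n2-1 (Dana): max(4, 2, 1) = 4
n2-2 (Dana): max(5, 6, 4) = 6
n2-3 (Dana): max(2, 8) = 8
n2-4 (Dana): max(9, 5) = 9
n2 (Kira): min(4, 6, 8, 9) = 4
n3-1 (Dana): max(1, 7) = 7
n3-2 (Dana): max(3, 6) = 6
n3-3 (Dana): max(9, 6) = 9
n3 (Kira): min(7, 6, 9) = 6
n0 (Dana): max(5, 4, 6) = 6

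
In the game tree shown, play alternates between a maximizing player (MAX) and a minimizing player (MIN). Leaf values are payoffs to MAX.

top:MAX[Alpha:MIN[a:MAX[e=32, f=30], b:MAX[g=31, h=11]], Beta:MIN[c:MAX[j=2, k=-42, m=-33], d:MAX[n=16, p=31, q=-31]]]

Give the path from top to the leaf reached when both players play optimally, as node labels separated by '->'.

top -> Alpha -> b -> g

a (MAX): max(32, 30) = 32
b (MAX): max(31, 11) = 31
Alpha (MIN): min(32, 31) = 31
c (MAX): max(2, -42, -33) = 2
d (MAX): max(16, 31, -31) = 31
Beta (MIN): min(2, 31) = 2
top (MAX): max(31, 2) = 31
At top, MAX picks Alpha (highest: 31).
At Alpha, MIN picks b (lowest: 31).
At b, MAX picks g (highest: 31).
Terminal value 31.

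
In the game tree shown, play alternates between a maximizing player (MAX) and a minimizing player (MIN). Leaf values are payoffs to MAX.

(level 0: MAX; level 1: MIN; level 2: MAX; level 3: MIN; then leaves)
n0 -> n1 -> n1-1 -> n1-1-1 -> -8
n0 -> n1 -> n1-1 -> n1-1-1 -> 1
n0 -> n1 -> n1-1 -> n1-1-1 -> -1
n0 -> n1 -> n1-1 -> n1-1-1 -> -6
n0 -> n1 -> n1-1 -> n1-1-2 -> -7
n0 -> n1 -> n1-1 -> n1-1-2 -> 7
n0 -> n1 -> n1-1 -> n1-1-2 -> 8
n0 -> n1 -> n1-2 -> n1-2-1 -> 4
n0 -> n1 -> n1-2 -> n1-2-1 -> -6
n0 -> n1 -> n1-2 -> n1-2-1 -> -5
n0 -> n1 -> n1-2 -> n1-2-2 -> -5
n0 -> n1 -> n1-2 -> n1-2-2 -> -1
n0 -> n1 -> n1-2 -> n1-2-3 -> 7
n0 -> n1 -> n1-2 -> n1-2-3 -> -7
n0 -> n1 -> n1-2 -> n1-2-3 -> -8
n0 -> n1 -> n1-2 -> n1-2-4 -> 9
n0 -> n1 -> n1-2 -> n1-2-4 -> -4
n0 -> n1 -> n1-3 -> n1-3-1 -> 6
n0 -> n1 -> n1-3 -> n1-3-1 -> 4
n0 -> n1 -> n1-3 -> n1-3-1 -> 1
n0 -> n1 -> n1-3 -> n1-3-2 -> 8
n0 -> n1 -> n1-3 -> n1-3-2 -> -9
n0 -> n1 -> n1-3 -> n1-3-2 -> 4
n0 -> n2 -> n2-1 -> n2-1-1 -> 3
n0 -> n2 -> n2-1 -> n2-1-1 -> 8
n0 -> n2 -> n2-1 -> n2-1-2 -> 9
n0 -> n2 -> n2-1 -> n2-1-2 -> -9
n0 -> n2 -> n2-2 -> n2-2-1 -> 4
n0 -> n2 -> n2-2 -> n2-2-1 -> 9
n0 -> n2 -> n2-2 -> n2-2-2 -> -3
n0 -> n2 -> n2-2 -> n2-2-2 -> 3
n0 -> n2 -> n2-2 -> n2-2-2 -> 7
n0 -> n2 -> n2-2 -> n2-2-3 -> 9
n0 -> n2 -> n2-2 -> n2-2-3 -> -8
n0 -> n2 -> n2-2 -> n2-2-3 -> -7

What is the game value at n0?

3

n1-1-1 (MIN): min(-8, 1, -1, -6) = -8
n1-1-2 (MIN): min(-7, 7, 8) = -7
n1-1 (MAX): max(-8, -7) = -7
n1-2-1 (MIN): min(4, -6, -5) = -6
n1-2-2 (MIN): min(-5, -1) = -5
n1-2-3 (MIN): min(7, -7, -8) = -8
n1-2-4 (MIN): min(9, -4) = -4
n1-2 (MAX): max(-6, -5, -8, -4) = -4
n1-3-1 (MIN): min(6, 4, 1) = 1
n1-3-2 (MIN): min(8, -9, 4) = -9
n1-3 (MAX): max(1, -9) = 1
n1 (MIN): min(-7, -4, 1) = -7
n2-1-1 (MIN): min(3, 8) = 3
n2-1-2 (MIN): min(9, -9) = -9
n2-1 (MAX): max(3, -9) = 3
n2-2-1 (MIN): min(4, 9) = 4
n2-2-2 (MIN): min(-3, 3, 7) = -3
n2-2-3 (MIN): min(9, -8, -7) = -8
n2-2 (MAX): max(4, -3, -8) = 4
n2 (MIN): min(3, 4) = 3
n0 (MAX): max(-7, 3) = 3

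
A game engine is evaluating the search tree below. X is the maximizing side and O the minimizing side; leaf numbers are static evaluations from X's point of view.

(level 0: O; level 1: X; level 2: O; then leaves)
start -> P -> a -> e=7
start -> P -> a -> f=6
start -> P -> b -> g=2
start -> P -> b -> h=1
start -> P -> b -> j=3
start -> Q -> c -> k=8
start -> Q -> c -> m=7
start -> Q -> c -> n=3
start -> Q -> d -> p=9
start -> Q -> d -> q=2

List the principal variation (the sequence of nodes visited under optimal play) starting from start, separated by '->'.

a (O): min(7, 6) = 6
b (O): min(2, 1, 3) = 1
P (X): max(6, 1) = 6
c (O): min(8, 7, 3) = 3
d (O): min(9, 2) = 2
Q (X): max(3, 2) = 3
start (O): min(6, 3) = 3
At start, O picks Q (lowest: 3).
At Q, X picks c (highest: 3).
At c, O picks n (lowest: 3).
Terminal value 3.

start -> Q -> c -> n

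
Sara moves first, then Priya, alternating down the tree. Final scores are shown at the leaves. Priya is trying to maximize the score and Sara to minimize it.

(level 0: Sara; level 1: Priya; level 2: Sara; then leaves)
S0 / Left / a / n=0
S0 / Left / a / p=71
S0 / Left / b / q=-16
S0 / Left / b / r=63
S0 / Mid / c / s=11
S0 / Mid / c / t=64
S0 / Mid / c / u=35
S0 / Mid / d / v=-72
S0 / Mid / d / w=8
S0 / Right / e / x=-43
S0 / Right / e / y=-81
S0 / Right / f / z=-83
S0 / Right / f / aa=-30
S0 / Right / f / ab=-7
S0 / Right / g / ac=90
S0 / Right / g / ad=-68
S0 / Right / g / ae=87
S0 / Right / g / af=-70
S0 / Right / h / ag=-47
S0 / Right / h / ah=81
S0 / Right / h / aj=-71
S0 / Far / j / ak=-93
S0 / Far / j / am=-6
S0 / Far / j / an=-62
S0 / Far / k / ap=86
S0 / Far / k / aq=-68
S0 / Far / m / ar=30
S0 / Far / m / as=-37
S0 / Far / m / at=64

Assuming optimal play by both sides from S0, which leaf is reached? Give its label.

af

a (Sara): min(0, 71) = 0
b (Sara): min(-16, 63) = -16
Left (Priya): max(0, -16) = 0
c (Sara): min(11, 64, 35) = 11
d (Sara): min(-72, 8) = -72
Mid (Priya): max(11, -72) = 11
e (Sara): min(-43, -81) = -81
f (Sara): min(-83, -30, -7) = -83
g (Sara): min(90, -68, 87, -70) = -70
h (Sara): min(-47, 81, -71) = -71
Right (Priya): max(-81, -83, -70, -71) = -70
j (Sara): min(-93, -6, -62) = -93
k (Sara): min(86, -68) = -68
m (Sara): min(30, -37, 64) = -37
Far (Priya): max(-93, -68, -37) = -37
S0 (Sara): min(0, 11, -70, -37) = -70
At S0, Sara picks Right (lowest: -70).
At Right, Priya picks g (highest: -70).
At g, Sara picks af (lowest: -70).
Terminal value -70.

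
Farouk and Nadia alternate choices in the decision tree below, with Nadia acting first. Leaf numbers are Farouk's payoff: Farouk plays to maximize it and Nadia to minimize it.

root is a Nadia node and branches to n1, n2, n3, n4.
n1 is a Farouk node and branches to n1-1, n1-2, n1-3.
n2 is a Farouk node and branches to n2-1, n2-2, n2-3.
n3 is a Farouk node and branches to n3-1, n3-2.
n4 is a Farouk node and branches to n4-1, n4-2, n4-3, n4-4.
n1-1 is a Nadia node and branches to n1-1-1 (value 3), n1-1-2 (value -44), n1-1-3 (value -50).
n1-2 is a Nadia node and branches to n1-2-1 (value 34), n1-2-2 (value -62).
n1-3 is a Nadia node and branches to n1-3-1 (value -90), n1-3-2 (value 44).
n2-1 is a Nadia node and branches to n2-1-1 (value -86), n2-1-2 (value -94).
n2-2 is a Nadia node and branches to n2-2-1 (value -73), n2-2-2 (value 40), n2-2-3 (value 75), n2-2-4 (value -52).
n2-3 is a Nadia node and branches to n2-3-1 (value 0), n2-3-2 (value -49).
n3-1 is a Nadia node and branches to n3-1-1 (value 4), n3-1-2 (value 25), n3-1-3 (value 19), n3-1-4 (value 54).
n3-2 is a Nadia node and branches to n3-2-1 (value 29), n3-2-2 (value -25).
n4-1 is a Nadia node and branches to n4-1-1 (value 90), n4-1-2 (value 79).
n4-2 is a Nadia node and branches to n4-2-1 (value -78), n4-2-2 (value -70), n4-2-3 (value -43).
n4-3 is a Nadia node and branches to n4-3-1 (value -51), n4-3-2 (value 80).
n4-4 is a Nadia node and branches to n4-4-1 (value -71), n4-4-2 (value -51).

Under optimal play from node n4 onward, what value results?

n4-1 (Nadia): min(90, 79) = 79
n4-2 (Nadia): min(-78, -70, -43) = -78
n4-3 (Nadia): min(-51, 80) = -51
n4-4 (Nadia): min(-71, -51) = -71
n4 (Farouk): max(79, -78, -51, -71) = 79

79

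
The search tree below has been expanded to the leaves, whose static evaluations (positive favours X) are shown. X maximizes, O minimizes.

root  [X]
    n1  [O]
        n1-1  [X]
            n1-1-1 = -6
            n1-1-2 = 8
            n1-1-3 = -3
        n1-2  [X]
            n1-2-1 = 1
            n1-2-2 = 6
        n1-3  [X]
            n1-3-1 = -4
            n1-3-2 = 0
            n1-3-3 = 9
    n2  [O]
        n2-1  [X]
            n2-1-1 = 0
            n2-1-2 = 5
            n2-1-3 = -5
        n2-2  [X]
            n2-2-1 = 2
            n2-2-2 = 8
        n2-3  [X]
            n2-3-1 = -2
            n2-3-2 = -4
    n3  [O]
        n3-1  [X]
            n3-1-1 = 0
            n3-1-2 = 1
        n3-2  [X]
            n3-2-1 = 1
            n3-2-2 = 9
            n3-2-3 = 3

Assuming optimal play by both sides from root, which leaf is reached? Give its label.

n1-2-2

n1-1 (X): max(-6, 8, -3) = 8
n1-2 (X): max(1, 6) = 6
n1-3 (X): max(-4, 0, 9) = 9
n1 (O): min(8, 6, 9) = 6
n2-1 (X): max(0, 5, -5) = 5
n2-2 (X): max(2, 8) = 8
n2-3 (X): max(-2, -4) = -2
n2 (O): min(5, 8, -2) = -2
n3-1 (X): max(0, 1) = 1
n3-2 (X): max(1, 9, 3) = 9
n3 (O): min(1, 9) = 1
root (X): max(6, -2, 1) = 6
At root, X picks n1 (highest: 6).
At n1, O picks n1-2 (lowest: 6).
At n1-2, X picks n1-2-2 (highest: 6).
Terminal value 6.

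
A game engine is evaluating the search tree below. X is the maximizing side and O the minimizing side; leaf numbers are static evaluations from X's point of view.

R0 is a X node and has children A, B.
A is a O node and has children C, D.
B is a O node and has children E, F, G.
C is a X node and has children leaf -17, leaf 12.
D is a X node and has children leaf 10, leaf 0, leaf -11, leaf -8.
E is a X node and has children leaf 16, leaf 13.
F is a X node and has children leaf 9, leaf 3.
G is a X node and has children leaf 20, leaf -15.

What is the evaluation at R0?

10

C (X): max(-17, 12) = 12
D (X): max(10, 0, -11, -8) = 10
A (O): min(12, 10) = 10
E (X): max(16, 13) = 16
F (X): max(9, 3) = 9
G (X): max(20, -15) = 20
B (O): min(16, 9, 20) = 9
R0 (X): max(10, 9) = 10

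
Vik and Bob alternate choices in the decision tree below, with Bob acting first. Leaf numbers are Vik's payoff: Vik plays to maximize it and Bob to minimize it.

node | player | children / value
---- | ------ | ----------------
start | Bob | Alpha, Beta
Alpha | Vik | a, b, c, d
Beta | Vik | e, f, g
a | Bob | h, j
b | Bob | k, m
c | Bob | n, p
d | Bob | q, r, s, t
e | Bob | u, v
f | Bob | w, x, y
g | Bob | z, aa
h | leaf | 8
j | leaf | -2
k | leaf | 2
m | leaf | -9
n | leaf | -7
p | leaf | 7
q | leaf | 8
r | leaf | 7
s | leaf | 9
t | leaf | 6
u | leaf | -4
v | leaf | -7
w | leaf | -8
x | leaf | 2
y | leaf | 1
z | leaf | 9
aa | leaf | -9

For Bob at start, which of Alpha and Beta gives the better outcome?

a (Bob): min(8, -2) = -2
b (Bob): min(2, -9) = -9
c (Bob): min(-7, 7) = -7
d (Bob): min(8, 7, 9, 6) = 6
Alpha (Vik): max(-2, -9, -7, 6) = 6
e (Bob): min(-4, -7) = -7
f (Bob): min(-8, 2, 1) = -8
g (Bob): min(9, -9) = -9
Beta (Vik): max(-7, -8, -9) = -7
Bob prefers the lower value; Alpha=6, Beta=-7. Beta is better since -7 < 6.

Beta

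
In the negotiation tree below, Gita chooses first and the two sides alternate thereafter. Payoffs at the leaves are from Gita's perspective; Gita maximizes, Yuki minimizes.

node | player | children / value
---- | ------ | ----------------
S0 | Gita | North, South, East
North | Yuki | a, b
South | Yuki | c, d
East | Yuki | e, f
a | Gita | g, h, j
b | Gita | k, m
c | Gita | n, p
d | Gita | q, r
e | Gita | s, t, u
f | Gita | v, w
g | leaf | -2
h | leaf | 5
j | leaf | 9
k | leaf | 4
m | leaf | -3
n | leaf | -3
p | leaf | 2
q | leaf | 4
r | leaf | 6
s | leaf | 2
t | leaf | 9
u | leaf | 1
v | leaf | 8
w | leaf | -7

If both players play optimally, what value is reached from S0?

a (Gita): max(-2, 5, 9) = 9
b (Gita): max(4, -3) = 4
North (Yuki): min(9, 4) = 4
c (Gita): max(-3, 2) = 2
d (Gita): max(4, 6) = 6
South (Yuki): min(2, 6) = 2
e (Gita): max(2, 9, 1) = 9
f (Gita): max(8, -7) = 8
East (Yuki): min(9, 8) = 8
S0 (Gita): max(4, 2, 8) = 8

8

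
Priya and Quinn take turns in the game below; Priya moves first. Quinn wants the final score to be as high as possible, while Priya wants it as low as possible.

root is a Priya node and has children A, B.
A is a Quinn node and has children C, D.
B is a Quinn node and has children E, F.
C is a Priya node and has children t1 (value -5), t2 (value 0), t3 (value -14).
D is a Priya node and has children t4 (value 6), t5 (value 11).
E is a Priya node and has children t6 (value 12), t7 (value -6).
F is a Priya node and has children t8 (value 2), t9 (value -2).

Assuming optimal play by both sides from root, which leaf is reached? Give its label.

C (Priya): min(-5, 0, -14) = -14
D (Priya): min(6, 11) = 6
A (Quinn): max(-14, 6) = 6
E (Priya): min(12, -6) = -6
F (Priya): min(2, -2) = -2
B (Quinn): max(-6, -2) = -2
root (Priya): min(6, -2) = -2
At root, Priya picks B (lowest: -2).
At B, Quinn picks F (highest: -2).
At F, Priya picks t9 (lowest: -2).
Terminal value -2.

t9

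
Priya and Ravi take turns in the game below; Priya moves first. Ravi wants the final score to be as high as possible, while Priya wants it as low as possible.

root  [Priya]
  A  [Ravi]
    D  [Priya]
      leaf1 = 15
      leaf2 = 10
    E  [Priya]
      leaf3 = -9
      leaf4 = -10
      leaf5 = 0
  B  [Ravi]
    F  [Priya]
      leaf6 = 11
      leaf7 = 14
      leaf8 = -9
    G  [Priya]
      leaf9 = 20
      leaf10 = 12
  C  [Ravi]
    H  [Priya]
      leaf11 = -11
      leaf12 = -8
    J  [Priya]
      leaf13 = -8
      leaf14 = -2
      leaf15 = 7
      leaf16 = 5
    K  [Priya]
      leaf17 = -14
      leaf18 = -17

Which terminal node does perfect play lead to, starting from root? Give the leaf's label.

D (Priya): min(15, 10) = 10
E (Priya): min(-9, -10, 0) = -10
A (Ravi): max(10, -10) = 10
F (Priya): min(11, 14, -9) = -9
G (Priya): min(20, 12) = 12
B (Ravi): max(-9, 12) = 12
H (Priya): min(-11, -8) = -11
J (Priya): min(-8, -2, 7, 5) = -8
K (Priya): min(-14, -17) = -17
C (Ravi): max(-11, -8, -17) = -8
root (Priya): min(10, 12, -8) = -8
At root, Priya picks C (lowest: -8).
At C, Ravi picks J (highest: -8).
At J, Priya picks leaf13 (lowest: -8).
Terminal value -8.

leaf13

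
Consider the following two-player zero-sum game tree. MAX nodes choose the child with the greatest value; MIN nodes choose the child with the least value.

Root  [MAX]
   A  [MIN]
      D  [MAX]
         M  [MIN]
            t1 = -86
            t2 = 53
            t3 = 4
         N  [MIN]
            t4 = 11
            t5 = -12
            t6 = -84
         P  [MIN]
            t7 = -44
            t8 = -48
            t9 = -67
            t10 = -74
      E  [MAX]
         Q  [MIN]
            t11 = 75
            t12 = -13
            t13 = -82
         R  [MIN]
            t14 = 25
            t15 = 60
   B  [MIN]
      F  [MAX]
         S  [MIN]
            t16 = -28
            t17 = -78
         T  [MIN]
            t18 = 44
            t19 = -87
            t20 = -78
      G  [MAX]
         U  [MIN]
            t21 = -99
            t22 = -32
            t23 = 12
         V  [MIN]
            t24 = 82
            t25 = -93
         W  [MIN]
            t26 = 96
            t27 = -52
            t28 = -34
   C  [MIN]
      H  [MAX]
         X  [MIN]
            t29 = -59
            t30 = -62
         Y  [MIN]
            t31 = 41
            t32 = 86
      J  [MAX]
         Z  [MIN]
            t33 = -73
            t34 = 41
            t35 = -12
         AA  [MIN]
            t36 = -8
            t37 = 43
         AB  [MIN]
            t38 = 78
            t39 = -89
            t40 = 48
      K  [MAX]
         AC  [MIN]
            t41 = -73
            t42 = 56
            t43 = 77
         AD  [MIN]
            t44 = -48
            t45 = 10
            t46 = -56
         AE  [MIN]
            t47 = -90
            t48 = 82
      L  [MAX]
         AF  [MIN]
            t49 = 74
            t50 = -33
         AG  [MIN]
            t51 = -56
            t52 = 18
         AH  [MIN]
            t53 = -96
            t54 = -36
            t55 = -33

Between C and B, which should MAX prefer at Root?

X (MIN): min(-59, -62) = -62
Y (MIN): min(41, 86) = 41
H (MAX): max(-62, 41) = 41
Z (MIN): min(-73, 41, -12) = -73
AA (MIN): min(-8, 43) = -8
AB (MIN): min(78, -89, 48) = -89
J (MAX): max(-73, -8, -89) = -8
AC (MIN): min(-73, 56, 77) = -73
AD (MIN): min(-48, 10, -56) = -56
AE (MIN): min(-90, 82) = -90
K (MAX): max(-73, -56, -90) = -56
AF (MIN): min(74, -33) = -33
AG (MIN): min(-56, 18) = -56
AH (MIN): min(-96, -36, -33) = -96
L (MAX): max(-33, -56, -96) = -33
C (MIN): min(41, -8, -56, -33) = -56
S (MIN): min(-28, -78) = -78
T (MIN): min(44, -87, -78) = -87
F (MAX): max(-78, -87) = -78
U (MIN): min(-99, -32, 12) = -99
V (MIN): min(82, -93) = -93
W (MIN): min(96, -52, -34) = -52
G (MAX): max(-99, -93, -52) = -52
B (MIN): min(-78, -52) = -78
MAX prefers the higher value; C=-56, B=-78. C is better since -56 > -78.

C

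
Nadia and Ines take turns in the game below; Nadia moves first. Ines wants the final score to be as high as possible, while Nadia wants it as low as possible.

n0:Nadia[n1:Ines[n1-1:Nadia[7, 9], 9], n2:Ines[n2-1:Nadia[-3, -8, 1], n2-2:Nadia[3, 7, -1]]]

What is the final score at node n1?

9

n1-1 (Nadia): min(7, 9) = 7
n1 (Ines): max(7, 9) = 9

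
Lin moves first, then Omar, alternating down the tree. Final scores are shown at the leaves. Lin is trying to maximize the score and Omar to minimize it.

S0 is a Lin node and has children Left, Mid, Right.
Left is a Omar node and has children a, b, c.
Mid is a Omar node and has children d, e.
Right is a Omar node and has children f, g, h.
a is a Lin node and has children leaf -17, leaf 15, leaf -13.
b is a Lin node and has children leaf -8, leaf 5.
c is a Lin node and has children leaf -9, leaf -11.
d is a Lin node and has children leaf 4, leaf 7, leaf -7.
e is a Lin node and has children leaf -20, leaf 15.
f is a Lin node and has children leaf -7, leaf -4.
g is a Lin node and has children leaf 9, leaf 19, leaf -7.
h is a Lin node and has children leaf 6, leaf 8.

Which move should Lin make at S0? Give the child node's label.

Mid

a (Lin): max(-17, 15, -13) = 15
b (Lin): max(-8, 5) = 5
c (Lin): max(-9, -11) = -9
Left (Omar): min(15, 5, -9) = -9
d (Lin): max(4, 7, -7) = 7
e (Lin): max(-20, 15) = 15
Mid (Omar): min(7, 15) = 7
f (Lin): max(-7, -4) = -4
g (Lin): max(9, 19, -7) = 19
h (Lin): max(6, 8) = 8
Right (Omar): min(-4, 19, 8) = -4
S0 (Lin): max(-9, 7, -4) = 7
Lin at S0 wants the highest of {Left=-9, Mid=7, Right=-4}, so chooses Mid.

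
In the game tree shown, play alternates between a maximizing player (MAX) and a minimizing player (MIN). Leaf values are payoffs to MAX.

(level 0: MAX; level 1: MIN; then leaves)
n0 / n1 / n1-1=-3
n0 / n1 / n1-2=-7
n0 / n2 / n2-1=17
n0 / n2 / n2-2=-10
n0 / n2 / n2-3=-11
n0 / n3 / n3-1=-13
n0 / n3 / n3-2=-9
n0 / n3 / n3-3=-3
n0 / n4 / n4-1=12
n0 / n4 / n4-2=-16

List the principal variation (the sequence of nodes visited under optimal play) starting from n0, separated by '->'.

n1 (MIN): min(-3, -7) = -7
n2 (MIN): min(17, -10, -11) = -11
n3 (MIN): min(-13, -9, -3) = -13
n4 (MIN): min(12, -16) = -16
n0 (MAX): max(-7, -11, -13, -16) = -7
At n0, MAX picks n1 (highest: -7).
At n1, MIN picks n1-2 (lowest: -7).
Terminal value -7.

n0 -> n1 -> n1-2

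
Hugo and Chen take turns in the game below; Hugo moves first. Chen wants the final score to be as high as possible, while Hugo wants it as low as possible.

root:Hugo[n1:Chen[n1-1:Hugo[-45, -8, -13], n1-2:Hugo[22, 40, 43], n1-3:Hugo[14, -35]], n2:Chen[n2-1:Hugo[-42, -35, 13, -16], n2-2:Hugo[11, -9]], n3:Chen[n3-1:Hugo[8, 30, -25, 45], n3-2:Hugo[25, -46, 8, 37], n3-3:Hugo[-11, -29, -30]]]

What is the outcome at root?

n1-1 (Hugo): min(-45, -8, -13) = -45
n1-2 (Hugo): min(22, 40, 43) = 22
n1-3 (Hugo): min(14, -35) = -35
n1 (Chen): max(-45, 22, -35) = 22
n2-1 (Hugo): min(-42, -35, 13, -16) = -42
n2-2 (Hugo): min(11, -9) = -9
n2 (Chen): max(-42, -9) = -9
n3-1 (Hugo): min(8, 30, -25, 45) = -25
n3-2 (Hugo): min(25, -46, 8, 37) = -46
n3-3 (Hugo): min(-11, -29, -30) = -30
n3 (Chen): max(-25, -46, -30) = -25
root (Hugo): min(22, -9, -25) = -25

-25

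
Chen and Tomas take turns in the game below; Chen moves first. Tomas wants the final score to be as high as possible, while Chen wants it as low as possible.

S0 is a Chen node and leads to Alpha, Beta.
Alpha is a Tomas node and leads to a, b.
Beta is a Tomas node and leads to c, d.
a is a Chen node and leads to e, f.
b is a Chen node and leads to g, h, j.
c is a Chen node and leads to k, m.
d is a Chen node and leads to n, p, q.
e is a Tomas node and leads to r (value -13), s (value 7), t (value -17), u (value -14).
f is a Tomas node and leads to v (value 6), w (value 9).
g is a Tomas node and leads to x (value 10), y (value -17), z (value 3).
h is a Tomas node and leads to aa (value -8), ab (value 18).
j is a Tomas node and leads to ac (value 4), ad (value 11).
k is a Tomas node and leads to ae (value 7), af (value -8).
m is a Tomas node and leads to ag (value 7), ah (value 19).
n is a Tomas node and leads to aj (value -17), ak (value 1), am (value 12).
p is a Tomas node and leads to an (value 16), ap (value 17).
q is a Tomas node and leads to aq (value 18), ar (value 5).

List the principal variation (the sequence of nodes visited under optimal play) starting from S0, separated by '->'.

S0 -> Alpha -> b -> g -> x

e (Tomas): max(-13, 7, -17, -14) = 7
f (Tomas): max(6, 9) = 9
a (Chen): min(7, 9) = 7
g (Tomas): max(10, -17, 3) = 10
h (Tomas): max(-8, 18) = 18
j (Tomas): max(4, 11) = 11
b (Chen): min(10, 18, 11) = 10
Alpha (Tomas): max(7, 10) = 10
k (Tomas): max(7, -8) = 7
m (Tomas): max(7, 19) = 19
c (Chen): min(7, 19) = 7
n (Tomas): max(-17, 1, 12) = 12
p (Tomas): max(16, 17) = 17
q (Tomas): max(18, 5) = 18
d (Chen): min(12, 17, 18) = 12
Beta (Tomas): max(7, 12) = 12
S0 (Chen): min(10, 12) = 10
At S0, Chen picks Alpha (lowest: 10).
At Alpha, Tomas picks b (highest: 10).
At b, Chen picks g (lowest: 10).
At g, Tomas picks x (highest: 10).
Terminal value 10.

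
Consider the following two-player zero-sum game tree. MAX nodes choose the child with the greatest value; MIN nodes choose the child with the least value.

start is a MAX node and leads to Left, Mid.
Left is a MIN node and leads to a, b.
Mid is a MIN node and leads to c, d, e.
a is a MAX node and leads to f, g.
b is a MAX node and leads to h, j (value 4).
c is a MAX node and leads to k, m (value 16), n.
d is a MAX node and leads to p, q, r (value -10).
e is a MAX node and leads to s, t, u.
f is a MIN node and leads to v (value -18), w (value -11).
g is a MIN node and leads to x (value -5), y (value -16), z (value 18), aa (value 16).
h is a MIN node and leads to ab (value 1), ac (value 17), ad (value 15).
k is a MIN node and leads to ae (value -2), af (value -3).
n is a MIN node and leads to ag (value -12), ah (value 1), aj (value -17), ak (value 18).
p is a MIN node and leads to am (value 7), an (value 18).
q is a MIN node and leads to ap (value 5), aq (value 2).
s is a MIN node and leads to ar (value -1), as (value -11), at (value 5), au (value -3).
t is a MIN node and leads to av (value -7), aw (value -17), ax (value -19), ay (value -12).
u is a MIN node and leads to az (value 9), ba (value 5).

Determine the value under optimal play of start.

5

f (MIN): min(-18, -11) = -18
g (MIN): min(-5, -16, 18, 16) = -16
a (MAX): max(-18, -16) = -16
h (MIN): min(1, 17, 15) = 1
b (MAX): max(1, 4) = 4
Left (MIN): min(-16, 4) = -16
k (MIN): min(-2, -3) = -3
n (MIN): min(-12, 1, -17, 18) = -17
c (MAX): max(-3, 16, -17) = 16
p (MIN): min(7, 18) = 7
q (MIN): min(5, 2) = 2
d (MAX): max(7, 2, -10) = 7
s (MIN): min(-1, -11, 5, -3) = -11
t (MIN): min(-7, -17, -19, -12) = -19
u (MIN): min(9, 5) = 5
e (MAX): max(-11, -19, 5) = 5
Mid (MIN): min(16, 7, 5) = 5
start (MAX): max(-16, 5) = 5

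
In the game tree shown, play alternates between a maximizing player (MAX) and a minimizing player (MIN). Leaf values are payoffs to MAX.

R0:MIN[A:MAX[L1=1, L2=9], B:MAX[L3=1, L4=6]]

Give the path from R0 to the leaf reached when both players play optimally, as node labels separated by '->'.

A (MAX): max(1, 9) = 9
B (MAX): max(1, 6) = 6
R0 (MIN): min(9, 6) = 6
At R0, MIN picks B (lowest: 6).
At B, MAX picks L4 (highest: 6).
Terminal value 6.

R0 -> B -> L4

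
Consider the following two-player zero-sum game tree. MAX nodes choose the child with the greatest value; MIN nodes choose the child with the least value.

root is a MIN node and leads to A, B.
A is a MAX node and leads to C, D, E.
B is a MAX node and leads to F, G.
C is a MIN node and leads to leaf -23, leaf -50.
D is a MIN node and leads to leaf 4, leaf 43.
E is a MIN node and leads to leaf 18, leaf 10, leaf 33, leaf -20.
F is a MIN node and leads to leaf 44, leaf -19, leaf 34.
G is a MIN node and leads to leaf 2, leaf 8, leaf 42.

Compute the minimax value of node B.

2

F (MIN): min(44, -19, 34) = -19
G (MIN): min(2, 8, 42) = 2
B (MAX): max(-19, 2) = 2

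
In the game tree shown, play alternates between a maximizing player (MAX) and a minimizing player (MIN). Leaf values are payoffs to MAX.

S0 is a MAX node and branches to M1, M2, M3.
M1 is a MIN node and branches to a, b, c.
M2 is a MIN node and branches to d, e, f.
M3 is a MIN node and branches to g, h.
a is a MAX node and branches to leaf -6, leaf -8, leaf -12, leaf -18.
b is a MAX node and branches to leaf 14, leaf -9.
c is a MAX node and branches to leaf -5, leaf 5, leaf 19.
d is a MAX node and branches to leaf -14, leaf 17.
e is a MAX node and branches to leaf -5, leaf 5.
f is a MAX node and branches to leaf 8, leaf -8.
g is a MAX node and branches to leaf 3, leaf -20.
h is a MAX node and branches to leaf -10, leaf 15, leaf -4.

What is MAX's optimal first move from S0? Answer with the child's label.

a (MAX): max(-6, -8, -12, -18) = -6
b (MAX): max(14, -9) = 14
c (MAX): max(-5, 5, 19) = 19
M1 (MIN): min(-6, 14, 19) = -6
d (MAX): max(-14, 17) = 17
e (MAX): max(-5, 5) = 5
f (MAX): max(8, -8) = 8
M2 (MIN): min(17, 5, 8) = 5
g (MAX): max(3, -20) = 3
h (MAX): max(-10, 15, -4) = 15
M3 (MIN): min(3, 15) = 3
S0 (MAX): max(-6, 5, 3) = 5
MAX at S0 wants the highest of {M1=-6, M2=5, M3=3}, so chooses M2.

M2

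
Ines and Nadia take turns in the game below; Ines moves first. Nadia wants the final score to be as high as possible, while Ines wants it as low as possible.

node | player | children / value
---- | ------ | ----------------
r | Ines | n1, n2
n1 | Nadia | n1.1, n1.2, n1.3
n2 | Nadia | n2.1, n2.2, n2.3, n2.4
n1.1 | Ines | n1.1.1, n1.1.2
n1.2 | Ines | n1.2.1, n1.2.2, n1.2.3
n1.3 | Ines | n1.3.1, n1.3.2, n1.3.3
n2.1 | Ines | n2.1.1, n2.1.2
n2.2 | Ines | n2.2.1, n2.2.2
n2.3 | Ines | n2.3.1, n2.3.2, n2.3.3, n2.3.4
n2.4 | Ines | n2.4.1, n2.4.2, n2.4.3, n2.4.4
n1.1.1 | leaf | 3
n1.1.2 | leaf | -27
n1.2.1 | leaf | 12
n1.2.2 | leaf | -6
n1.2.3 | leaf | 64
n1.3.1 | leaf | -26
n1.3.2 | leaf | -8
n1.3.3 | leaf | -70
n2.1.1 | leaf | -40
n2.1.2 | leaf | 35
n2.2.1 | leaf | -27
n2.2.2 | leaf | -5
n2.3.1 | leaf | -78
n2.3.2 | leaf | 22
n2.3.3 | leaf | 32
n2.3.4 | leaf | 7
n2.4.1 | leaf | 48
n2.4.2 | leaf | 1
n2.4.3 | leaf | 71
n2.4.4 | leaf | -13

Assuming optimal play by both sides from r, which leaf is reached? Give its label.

n1.1 (Ines): min(3, -27) = -27
n1.2 (Ines): min(12, -6, 64) = -6
n1.3 (Ines): min(-26, -8, -70) = -70
n1 (Nadia): max(-27, -6, -70) = -6
n2.1 (Ines): min(-40, 35) = -40
n2.2 (Ines): min(-27, -5) = -27
n2.3 (Ines): min(-78, 22, 32, 7) = -78
n2.4 (Ines): min(48, 1, 71, -13) = -13
n2 (Nadia): max(-40, -27, -78, -13) = -13
r (Ines): min(-6, -13) = -13
At r, Ines picks n2 (lowest: -13).
At n2, Nadia picks n2.4 (highest: -13).
At n2.4, Ines picks n2.4.4 (lowest: -13).
Terminal value -13.

n2.4.4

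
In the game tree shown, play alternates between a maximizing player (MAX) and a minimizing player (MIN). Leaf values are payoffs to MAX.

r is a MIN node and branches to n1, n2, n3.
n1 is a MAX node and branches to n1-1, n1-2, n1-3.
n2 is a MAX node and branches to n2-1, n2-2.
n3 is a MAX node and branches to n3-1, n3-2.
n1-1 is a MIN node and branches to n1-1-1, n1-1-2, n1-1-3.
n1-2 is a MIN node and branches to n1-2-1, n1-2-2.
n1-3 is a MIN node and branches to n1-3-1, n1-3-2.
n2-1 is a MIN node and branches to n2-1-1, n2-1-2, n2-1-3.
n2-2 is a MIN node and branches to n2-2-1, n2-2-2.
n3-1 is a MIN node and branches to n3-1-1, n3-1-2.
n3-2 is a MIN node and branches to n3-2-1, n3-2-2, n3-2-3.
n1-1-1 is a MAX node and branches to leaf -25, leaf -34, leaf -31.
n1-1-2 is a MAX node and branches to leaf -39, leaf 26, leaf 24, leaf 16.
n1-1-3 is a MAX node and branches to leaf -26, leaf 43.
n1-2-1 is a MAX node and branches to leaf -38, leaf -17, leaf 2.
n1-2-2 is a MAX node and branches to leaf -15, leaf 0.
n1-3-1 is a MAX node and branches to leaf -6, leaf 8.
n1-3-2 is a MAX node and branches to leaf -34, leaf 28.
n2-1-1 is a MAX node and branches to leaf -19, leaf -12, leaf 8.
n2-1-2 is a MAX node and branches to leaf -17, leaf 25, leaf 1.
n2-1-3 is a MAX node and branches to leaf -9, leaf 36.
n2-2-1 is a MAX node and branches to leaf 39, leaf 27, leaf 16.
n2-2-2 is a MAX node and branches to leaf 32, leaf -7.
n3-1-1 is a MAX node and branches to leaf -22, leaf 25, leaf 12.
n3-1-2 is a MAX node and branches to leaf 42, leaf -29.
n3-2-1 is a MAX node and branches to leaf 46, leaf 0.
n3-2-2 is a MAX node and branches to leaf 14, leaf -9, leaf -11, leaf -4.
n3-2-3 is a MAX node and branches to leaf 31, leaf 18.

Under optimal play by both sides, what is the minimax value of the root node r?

8

n1-1-1 (MAX): max(-25, -34, -31) = -25
n1-1-2 (MAX): max(-39, 26, 24, 16) = 26
n1-1-3 (MAX): max(-26, 43) = 43
n1-1 (MIN): min(-25, 26, 43) = -25
n1-2-1 (MAX): max(-38, -17, 2) = 2
n1-2-2 (MAX): max(-15, 0) = 0
n1-2 (MIN): min(2, 0) = 0
n1-3-1 (MAX): max(-6, 8) = 8
n1-3-2 (MAX): max(-34, 28) = 28
n1-3 (MIN): min(8, 28) = 8
n1 (MAX): max(-25, 0, 8) = 8
n2-1-1 (MAX): max(-19, -12, 8) = 8
n2-1-2 (MAX): max(-17, 25, 1) = 25
n2-1-3 (MAX): max(-9, 36) = 36
n2-1 (MIN): min(8, 25, 36) = 8
n2-2-1 (MAX): max(39, 27, 16) = 39
n2-2-2 (MAX): max(32, -7) = 32
n2-2 (MIN): min(39, 32) = 32
n2 (MAX): max(8, 32) = 32
n3-1-1 (MAX): max(-22, 25, 12) = 25
n3-1-2 (MAX): max(42, -29) = 42
n3-1 (MIN): min(25, 42) = 25
n3-2-1 (MAX): max(46, 0) = 46
n3-2-2 (MAX): max(14, -9, -11, -4) = 14
n3-2-3 (MAX): max(31, 18) = 31
n3-2 (MIN): min(46, 14, 31) = 14
n3 (MAX): max(25, 14) = 25
r (MIN): min(8, 32, 25) = 8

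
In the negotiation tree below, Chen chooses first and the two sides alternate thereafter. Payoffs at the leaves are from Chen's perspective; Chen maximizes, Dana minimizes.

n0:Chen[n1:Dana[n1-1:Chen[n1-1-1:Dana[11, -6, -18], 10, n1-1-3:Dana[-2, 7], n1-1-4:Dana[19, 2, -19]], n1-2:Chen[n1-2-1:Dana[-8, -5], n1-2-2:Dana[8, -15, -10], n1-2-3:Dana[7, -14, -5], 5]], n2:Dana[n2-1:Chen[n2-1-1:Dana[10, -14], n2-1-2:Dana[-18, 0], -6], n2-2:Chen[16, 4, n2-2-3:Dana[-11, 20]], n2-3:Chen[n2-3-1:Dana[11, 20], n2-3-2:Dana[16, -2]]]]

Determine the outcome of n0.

5

n1-1-1 (Dana): min(11, -6, -18) = -18
n1-1-3 (Dana): min(-2, 7) = -2
n1-1-4 (Dana): min(19, 2, -19) = -19
n1-1 (Chen): max(-18, 10, -2, -19) = 10
n1-2-1 (Dana): min(-8, -5) = -8
n1-2-2 (Dana): min(8, -15, -10) = -15
n1-2-3 (Dana): min(7, -14, -5) = -14
n1-2 (Chen): max(-8, -15, -14, 5) = 5
n1 (Dana): min(10, 5) = 5
n2-1-1 (Dana): min(10, -14) = -14
n2-1-2 (Dana): min(-18, 0) = -18
n2-1 (Chen): max(-14, -18, -6) = -6
n2-2-3 (Dana): min(-11, 20) = -11
n2-2 (Chen): max(16, 4, -11) = 16
n2-3-1 (Dana): min(11, 20) = 11
n2-3-2 (Dana): min(16, -2) = -2
n2-3 (Chen): max(11, -2) = 11
n2 (Dana): min(-6, 16, 11) = -6
n0 (Chen): max(5, -6) = 5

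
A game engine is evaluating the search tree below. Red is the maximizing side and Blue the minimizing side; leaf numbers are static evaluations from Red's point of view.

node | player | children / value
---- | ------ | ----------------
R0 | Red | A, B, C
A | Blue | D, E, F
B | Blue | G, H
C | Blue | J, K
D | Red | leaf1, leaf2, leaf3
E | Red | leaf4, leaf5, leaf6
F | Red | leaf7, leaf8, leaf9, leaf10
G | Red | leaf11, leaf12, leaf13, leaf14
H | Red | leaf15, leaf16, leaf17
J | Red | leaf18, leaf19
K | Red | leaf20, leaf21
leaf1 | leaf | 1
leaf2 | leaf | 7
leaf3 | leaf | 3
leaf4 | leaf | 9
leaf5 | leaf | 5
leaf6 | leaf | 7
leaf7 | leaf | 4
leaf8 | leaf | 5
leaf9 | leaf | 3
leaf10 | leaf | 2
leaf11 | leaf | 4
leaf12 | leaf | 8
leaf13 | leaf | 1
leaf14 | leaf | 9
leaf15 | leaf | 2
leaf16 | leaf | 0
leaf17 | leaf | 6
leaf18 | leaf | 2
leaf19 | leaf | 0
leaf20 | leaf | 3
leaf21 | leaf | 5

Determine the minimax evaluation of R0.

D (Red): max(1, 7, 3) = 7
E (Red): max(9, 5, 7) = 9
F (Red): max(4, 5, 3, 2) = 5
A (Blue): min(7, 9, 5) = 5
G (Red): max(4, 8, 1, 9) = 9
H (Red): max(2, 0, 6) = 6
B (Blue): min(9, 6) = 6
J (Red): max(2, 0) = 2
K (Red): max(3, 5) = 5
C (Blue): min(2, 5) = 2
R0 (Red): max(5, 6, 2) = 6

6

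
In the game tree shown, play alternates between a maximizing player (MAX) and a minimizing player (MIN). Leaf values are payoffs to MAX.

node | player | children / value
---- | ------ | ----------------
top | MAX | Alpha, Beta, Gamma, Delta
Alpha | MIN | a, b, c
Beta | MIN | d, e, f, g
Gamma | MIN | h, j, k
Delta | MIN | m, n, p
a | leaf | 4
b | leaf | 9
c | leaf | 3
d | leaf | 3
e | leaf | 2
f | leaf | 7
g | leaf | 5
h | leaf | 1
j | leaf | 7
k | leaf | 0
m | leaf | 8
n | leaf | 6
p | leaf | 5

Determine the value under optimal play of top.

Alpha (MIN): min(4, 9, 3) = 3
Beta (MIN): min(3, 2, 7, 5) = 2
Gamma (MIN): min(1, 7, 0) = 0
Delta (MIN): min(8, 6, 5) = 5
top (MAX): max(3, 2, 0, 5) = 5

5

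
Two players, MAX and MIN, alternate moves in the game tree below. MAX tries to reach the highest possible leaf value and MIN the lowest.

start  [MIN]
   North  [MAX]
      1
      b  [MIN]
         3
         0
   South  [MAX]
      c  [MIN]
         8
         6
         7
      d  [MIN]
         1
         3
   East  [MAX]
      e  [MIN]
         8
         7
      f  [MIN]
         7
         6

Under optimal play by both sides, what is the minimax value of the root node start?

1

b (MIN): min(3, 0) = 0
North (MAX): max(1, 0) = 1
c (MIN): min(8, 6, 7) = 6
d (MIN): min(1, 3) = 1
South (MAX): max(6, 1) = 6
e (MIN): min(8, 7) = 7
f (MIN): min(7, 6) = 6
East (MAX): max(7, 6) = 7
start (MIN): min(1, 6, 7) = 1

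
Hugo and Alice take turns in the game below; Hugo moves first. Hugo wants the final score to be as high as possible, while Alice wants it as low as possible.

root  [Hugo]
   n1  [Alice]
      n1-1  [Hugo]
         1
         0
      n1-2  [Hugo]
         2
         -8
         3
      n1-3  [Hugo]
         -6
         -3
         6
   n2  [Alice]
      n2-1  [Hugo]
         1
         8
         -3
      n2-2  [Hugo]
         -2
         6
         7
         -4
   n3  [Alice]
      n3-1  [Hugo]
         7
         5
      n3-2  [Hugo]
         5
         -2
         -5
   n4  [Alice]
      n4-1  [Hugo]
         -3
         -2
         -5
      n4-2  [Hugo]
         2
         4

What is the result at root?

n1-1 (Hugo): max(1, 0) = 1
n1-2 (Hugo): max(2, -8, 3) = 3
n1-3 (Hugo): max(-6, -3, 6) = 6
n1 (Alice): min(1, 3, 6) = 1
n2-1 (Hugo): max(1, 8, -3) = 8
n2-2 (Hugo): max(-2, 6, 7, -4) = 7
n2 (Alice): min(8, 7) = 7
n3-1 (Hugo): max(7, 5) = 7
n3-2 (Hugo): max(5, -2, -5) = 5
n3 (Alice): min(7, 5) = 5
n4-1 (Hugo): max(-3, -2, -5) = -2
n4-2 (Hugo): max(2, 4) = 4
n4 (Alice): min(-2, 4) = -2
root (Hugo): max(1, 7, 5, -2) = 7

7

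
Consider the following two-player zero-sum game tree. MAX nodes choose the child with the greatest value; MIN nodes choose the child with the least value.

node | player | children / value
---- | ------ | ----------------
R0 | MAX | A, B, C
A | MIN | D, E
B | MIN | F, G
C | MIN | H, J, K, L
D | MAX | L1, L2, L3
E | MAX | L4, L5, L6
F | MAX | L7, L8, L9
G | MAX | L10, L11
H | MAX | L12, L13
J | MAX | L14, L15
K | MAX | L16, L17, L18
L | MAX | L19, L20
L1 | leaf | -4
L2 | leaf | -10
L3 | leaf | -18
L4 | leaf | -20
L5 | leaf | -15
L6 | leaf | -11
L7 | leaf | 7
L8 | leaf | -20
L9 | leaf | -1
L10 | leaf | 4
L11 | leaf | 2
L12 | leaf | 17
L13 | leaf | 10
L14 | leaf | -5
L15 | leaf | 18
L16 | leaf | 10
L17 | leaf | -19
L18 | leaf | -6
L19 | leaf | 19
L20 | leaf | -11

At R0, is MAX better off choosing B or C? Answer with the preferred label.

F (MAX): max(7, -20, -1) = 7
G (MAX): max(4, 2) = 4
B (MIN): min(7, 4) = 4
H (MAX): max(17, 10) = 17
J (MAX): max(-5, 18) = 18
K (MAX): max(10, -19, -6) = 10
L (MAX): max(19, -11) = 19
C (MIN): min(17, 18, 10, 19) = 10
MAX prefers the higher value; B=4, C=10. C is better since 10 > 4.

C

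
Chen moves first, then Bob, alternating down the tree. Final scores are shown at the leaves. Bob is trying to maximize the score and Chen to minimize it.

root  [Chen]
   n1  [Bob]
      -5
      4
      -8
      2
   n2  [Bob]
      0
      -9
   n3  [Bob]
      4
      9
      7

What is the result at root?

0

n1 (Bob): max(-5, 4, -8, 2) = 4
n2 (Bob): max(0, -9) = 0
n3 (Bob): max(4, 9, 7) = 9
root (Chen): min(4, 0, 9) = 0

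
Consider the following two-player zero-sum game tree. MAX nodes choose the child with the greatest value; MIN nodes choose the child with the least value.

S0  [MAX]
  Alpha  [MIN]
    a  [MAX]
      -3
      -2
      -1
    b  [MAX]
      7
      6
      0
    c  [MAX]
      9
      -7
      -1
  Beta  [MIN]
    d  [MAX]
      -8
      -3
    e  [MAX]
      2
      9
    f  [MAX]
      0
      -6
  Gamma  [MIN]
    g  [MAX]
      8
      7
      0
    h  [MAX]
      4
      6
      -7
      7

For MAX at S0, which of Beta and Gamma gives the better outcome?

d (MAX): max(-8, -3) = -3
e (MAX): max(2, 9) = 9
f (MAX): max(0, -6) = 0
Beta (MIN): min(-3, 9, 0) = -3
g (MAX): max(8, 7, 0) = 8
h (MAX): max(4, 6, -7, 7) = 7
Gamma (MIN): min(8, 7) = 7
MAX prefers the higher value; Beta=-3, Gamma=7. Gamma is better since 7 > -3.

Gamma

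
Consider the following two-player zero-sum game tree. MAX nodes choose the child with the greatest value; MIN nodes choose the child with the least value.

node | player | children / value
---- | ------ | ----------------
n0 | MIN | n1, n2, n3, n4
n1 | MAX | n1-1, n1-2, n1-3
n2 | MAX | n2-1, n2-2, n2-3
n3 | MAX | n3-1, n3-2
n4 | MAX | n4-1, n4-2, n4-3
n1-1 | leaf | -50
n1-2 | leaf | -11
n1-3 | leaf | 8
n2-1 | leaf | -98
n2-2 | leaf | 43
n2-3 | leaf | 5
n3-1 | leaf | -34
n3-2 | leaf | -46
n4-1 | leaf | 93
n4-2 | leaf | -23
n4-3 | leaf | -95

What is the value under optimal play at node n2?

43

n2 (MAX): max(-98, 43, 5) = 43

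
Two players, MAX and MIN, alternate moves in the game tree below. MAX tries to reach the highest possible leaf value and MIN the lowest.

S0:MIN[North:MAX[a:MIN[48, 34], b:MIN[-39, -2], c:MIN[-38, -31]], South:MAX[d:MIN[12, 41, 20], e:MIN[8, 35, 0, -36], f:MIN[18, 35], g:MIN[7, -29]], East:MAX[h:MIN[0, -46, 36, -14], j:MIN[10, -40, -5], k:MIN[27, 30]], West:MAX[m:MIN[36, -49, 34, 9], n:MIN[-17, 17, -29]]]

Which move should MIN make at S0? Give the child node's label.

West

a (MIN): min(48, 34) = 34
b (MIN): min(-39, -2) = -39
c (MIN): min(-38, -31) = -38
North (MAX): max(34, -39, -38) = 34
d (MIN): min(12, 41, 20) = 12
e (MIN): min(8, 35, 0, -36) = -36
f (MIN): min(18, 35) = 18
g (MIN): min(7, -29) = -29
South (MAX): max(12, -36, 18, -29) = 18
h (MIN): min(0, -46, 36, -14) = -46
j (MIN): min(10, -40, -5) = -40
k (MIN): min(27, 30) = 27
East (MAX): max(-46, -40, 27) = 27
m (MIN): min(36, -49, 34, 9) = -49
n (MIN): min(-17, 17, -29) = -29
West (MAX): max(-49, -29) = -29
S0 (MIN): min(34, 18, 27, -29) = -29
MIN at S0 wants the lowest of {North=34, South=18, East=27, West=-29}, so chooses West.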